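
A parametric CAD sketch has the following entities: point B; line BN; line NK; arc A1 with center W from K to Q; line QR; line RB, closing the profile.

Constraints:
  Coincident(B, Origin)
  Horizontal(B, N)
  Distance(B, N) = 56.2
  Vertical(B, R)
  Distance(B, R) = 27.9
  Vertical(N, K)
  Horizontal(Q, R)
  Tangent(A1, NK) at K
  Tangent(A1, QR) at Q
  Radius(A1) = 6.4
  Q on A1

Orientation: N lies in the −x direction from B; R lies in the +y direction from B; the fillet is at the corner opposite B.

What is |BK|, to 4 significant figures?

60.17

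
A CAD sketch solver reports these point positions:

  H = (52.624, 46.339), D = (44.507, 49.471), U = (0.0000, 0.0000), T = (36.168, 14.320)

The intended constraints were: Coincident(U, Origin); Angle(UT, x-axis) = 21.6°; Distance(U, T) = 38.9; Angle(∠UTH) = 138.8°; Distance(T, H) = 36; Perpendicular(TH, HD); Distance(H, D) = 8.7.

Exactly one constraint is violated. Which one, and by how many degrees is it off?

Perpendicular(TH, HD) — off by 6.10°.

U = (0.00, 0.00) ✓; UT at 21.60° ✓; |UT| = 38.90 ✓; ∠UTH = 138.8° ✓; |TH| = 36.00 ✓; ∠(TH, HD) = 96.10° ✗; |HD| = 8.700 ✓.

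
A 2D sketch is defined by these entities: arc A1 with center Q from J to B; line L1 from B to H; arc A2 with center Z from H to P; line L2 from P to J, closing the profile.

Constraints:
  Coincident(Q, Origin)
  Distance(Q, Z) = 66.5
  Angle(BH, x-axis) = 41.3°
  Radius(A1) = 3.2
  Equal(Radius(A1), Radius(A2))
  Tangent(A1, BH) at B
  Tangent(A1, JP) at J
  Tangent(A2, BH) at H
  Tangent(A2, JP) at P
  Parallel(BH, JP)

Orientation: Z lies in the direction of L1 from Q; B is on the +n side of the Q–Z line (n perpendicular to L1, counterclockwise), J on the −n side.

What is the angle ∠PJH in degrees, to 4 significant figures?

5.497°

The slot axis is L1's direction at 41.3°, so u = (cos 41.3°, sin 41.3°) = (0.7513, 0.6600) and n = (−sin 41.3°, cos 41.3°) = (-0.6600, 0.7513). Q is at the origin and Z lies 66.5 along u from Q, so Z = 66.5·u = (49.96, 43.89). Tangency of A1 to both parallel lines with radius 3.2 puts B and J at Q ± 3.2·n: B = (-2.112, 2.404), J = (2.112, -2.404). Equal radii place H and P the same way about Z: H = Z + 3.2·n = (47.85, 46.29), P = Z − 3.2·n = (52.07, 41.49). Then cos ∠PJH = JP·JH / (|JP||JH|), giving 5.497°.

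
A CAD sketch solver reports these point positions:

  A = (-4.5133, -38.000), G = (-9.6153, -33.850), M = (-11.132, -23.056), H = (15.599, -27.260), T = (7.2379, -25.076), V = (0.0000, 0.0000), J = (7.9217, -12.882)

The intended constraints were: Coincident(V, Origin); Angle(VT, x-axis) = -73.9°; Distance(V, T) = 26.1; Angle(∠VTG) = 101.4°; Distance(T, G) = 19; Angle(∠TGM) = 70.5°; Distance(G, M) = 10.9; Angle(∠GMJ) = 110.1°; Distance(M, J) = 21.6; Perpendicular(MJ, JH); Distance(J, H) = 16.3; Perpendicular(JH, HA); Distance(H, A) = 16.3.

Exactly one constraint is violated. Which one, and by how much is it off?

Distance(H, A) = 16.3 — off by 6.50.

V = (0.00, 0.00) ✓; VT at -73.90° ✓; |VT| = 26.10 ✓; ∠VTG = 101.4° ✓; |TG| = 19.00 ✓; ∠TGM = 70.50° ✓; |GM| = 10.90 ✓; ∠GMJ = 110.1° ✓; |MJ| = 21.60 ✓; ∠(MJ, JH) = 90.00° ✓; |JH| = 16.30 ✓; ∠(JH, HA) = 90.00° ✓; |HA| = 22.80 ✗.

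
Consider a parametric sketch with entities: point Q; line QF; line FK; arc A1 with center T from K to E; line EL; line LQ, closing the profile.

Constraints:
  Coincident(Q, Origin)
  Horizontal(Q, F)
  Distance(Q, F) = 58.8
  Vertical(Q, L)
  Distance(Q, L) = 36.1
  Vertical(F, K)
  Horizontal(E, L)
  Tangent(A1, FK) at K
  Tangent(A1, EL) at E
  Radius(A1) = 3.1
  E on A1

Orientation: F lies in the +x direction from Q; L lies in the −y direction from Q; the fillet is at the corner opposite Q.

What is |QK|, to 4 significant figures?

67.43

The virtual corner opposite Q is at (58.80, -36.10). The tangent condition forces TK to be normal to FK and A1 meets EL tangentially, so TE is at right angles to EL, with radius 3.1, so the center T sits 3.1 in from both sides at T = (55.70, -33.00). That places the tangent points at K = (58.80, -33.00) on FK and E = (55.70, -36.10) on EL. Then |QK| = |K − Q| = 67.43.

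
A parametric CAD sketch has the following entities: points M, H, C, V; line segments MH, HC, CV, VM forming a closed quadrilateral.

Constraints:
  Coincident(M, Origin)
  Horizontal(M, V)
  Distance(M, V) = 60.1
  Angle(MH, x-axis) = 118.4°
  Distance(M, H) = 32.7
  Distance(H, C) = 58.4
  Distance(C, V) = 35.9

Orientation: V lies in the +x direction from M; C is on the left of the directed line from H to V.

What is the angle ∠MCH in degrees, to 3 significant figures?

33.7°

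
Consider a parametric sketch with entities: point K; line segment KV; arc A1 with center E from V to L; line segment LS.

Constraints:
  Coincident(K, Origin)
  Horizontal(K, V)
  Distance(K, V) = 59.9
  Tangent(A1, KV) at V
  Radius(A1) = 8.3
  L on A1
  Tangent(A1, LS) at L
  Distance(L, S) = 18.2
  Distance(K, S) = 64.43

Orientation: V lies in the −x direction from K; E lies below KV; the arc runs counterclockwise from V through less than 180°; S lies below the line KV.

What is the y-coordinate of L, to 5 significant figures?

-12.472

K is at the origin; K and V share the same y with |KV| = 59.9 and V on the −x side, so V = (-59.900, 0.0000). Since A1 is tangent to KV there, EV ⟂ KV, so E = V + (0, -8.3) = (-59.900, -8.3000). Since EL ⟂ LS (tangency), |ES| = √(8.3² + 18.2²) = 20.003 regardless of where L sits on A1. So S lies on both circle(K, 64.43) and circle(E, 20.003); the below-KV intersection is S = (-57.928, -28.206). L is the foot of the tangent from S: L = (-67.075, -12.472).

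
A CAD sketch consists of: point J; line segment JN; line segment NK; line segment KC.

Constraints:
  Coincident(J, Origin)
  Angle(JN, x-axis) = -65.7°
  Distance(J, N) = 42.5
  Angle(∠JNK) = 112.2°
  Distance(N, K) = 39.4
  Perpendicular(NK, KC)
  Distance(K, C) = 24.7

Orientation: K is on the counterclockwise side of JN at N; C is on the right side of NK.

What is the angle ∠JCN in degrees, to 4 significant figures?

17.03°

J is at the origin; JN runs at -65.7° with length 42.5, so N = 42.5·(cos -65.7°, sin -65.7°) = (17.49, -38.73). ∠JNK = 112.2°, so NK runs at -65.7° + (180° − 112.2°) = 2.100° from the x-axis; with |NK| = 39.4, K = N + 39.4·(cos 2.100°, sin 2.100°) = (56.86, -37.29). NK ⟂ KC; with |KC| = 24.7 on the right of NK, C = K + 24.7·(0.03664, -0.9993) = (57.77, -61.97). Then cos ∠JCN = CJ·CN / (|CJ||CN|), giving 17.03°.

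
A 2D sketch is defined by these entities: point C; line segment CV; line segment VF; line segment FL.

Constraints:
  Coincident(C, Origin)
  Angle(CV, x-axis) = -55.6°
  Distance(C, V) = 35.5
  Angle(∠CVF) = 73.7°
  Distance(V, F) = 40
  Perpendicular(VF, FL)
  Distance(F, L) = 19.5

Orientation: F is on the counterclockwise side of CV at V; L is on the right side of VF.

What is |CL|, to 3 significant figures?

61.4

C is at the origin; CV runs at -55.6° with length 35.5, so V = 35.5·(cos -55.6°, sin -55.6°) = (20.1, -29.3). ∠CVF = 73.7°, so VF runs at -55.6° + (180° − 73.7°) = 50.7° from the x-axis; with |VF| = 40.0, F = V + 40.0·(cos 50.7°, sin 50.7°) = (45.4, 1.66). VF is perpendicular to FL; with |FL| = 19.5 on the right of VF, L = F + 19.5·(0.774, -0.633) = (60.5, -10.7). Then |CL| = |L − C| = 61.4.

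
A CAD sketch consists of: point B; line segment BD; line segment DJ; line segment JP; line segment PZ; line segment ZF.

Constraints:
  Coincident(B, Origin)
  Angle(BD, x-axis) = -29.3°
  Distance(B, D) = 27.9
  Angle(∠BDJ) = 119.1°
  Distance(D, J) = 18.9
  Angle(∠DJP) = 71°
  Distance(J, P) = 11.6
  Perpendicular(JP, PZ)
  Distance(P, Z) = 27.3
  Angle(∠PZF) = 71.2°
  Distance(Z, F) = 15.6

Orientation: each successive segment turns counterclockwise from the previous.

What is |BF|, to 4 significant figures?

36.79

B is at the origin; BD runs at -29.3° with length 27.9, so D = (24.33, -13.65). ∠BDJ = 119.1° gives DJ at 31.60° from the x-axis; with |DJ| = 18.9, J = (40.43, -3.750). ∠DJP = 71.0° gives JP at 140.6° from the x-axis; with |JP| = 11.6, P = (31.46, 3.612). JP is perpendicular to PZ, so PZ runs at -129.4°; with |PZ| = 27.3, Z = (14.14, -17.48). ∠PZF = 71.2° gives ZF at -20.60° from the x-axis; with |ZF| = 15.6, F = (28.74, -22.97). Then |BF| = |F − B| = 36.79.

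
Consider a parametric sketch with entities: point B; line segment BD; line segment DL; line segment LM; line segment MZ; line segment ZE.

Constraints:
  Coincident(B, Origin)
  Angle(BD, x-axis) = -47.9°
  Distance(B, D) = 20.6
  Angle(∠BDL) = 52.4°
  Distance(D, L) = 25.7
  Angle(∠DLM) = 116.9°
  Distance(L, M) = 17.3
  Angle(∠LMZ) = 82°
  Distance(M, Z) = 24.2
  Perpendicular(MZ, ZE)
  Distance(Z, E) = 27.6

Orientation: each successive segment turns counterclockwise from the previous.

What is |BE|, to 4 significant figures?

22.04

B is at the origin; BD runs at -47.9° with length 20.6, so D = (13.81, -15.28). ∠BDL = 52.4° gives DL at 79.70° from the x-axis; with |DL| = 25.7, L = (18.41, 10.00). ∠DLM = 116.9° gives LM at 142.8° from the x-axis; with |LM| = 17.3, M = (4.626, 20.46). ∠LMZ = 82.0° gives MZ at -119.2° from the x-axis; with |MZ| = 24.2, Z = (-7.180, -0.6640). MZ ⟂ ZE, so ZE runs at -29.20°; with |ZE| = 27.6, E = (16.91, -14.13). Then |BE| = |E − B| = 22.04.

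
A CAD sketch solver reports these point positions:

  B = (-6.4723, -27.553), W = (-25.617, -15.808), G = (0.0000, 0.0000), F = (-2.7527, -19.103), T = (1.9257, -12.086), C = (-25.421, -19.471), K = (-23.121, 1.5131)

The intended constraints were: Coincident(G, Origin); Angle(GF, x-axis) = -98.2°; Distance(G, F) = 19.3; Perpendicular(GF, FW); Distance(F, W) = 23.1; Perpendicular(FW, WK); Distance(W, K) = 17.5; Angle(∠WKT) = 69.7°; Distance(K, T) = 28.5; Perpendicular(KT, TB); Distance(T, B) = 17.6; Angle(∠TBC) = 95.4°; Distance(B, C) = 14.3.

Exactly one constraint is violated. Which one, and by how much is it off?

Distance(B, C) = 14.3 — off by 6.30.

G = (0.00, 0.00) ✓; GF at -98.20° ✓; |GF| = 19.30 ✓; ∠(GF, FW) = 90.00° ✓; |FW| = 23.10 ✓; ∠(FW, WK) = 90.00° ✓; |WK| = 17.50 ✓; ∠WKT = 69.70° ✓; |KT| = 28.50 ✓; ∠(KT, TB) = 90.00° ✓; |TB| = 17.60 ✓; ∠TBC = 95.40° ✓; |BC| = 20.60 ✗.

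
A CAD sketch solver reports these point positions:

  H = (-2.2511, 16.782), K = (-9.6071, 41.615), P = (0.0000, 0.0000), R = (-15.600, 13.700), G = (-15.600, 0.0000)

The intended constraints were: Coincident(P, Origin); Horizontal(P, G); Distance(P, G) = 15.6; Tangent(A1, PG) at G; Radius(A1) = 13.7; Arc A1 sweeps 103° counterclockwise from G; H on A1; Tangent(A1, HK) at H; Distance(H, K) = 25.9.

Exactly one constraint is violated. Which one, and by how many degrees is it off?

Tangent(A1, HK) at H — off by 3.50°.

P = (0.00, 0.00) ✓; P.y = 0.00, G.y = 0.00 ✓; |PG| = 15.60 ✓; ∠(RG, GP) = 90.00° ✓; |RG| = 13.70 ✓; bearing(R→H) − bearing(R→G) = 103.0° ✓; |RH| = 13.70 ✓; ∠(RH, HK) = 86.50° ✗; |HK| = 25.90 ✓.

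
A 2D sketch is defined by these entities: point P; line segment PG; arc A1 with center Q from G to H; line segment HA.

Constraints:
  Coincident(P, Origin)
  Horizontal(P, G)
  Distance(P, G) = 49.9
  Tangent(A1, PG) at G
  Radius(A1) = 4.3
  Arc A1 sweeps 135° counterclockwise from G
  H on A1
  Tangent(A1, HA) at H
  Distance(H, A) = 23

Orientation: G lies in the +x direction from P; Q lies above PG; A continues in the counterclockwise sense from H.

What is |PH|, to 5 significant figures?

53.447

P is at the origin; PG is horizontal with |PG| = 49.9 and G on the +x side, so G = (49.900, 0.0000). Since A1 is tangent to PG there, QG ⟂ PG, so Q = G + (0, 4.3) = (49.900, 4.3000). On A1, G sits at bearing -90° from Q; a 135° counterclockwise sweep puts H at bearing 45°, so H = Q + 4.3·(cos 45°, sin 45°) = (52.941, 7.3406). Then |PH| = |H − P| = 53.447.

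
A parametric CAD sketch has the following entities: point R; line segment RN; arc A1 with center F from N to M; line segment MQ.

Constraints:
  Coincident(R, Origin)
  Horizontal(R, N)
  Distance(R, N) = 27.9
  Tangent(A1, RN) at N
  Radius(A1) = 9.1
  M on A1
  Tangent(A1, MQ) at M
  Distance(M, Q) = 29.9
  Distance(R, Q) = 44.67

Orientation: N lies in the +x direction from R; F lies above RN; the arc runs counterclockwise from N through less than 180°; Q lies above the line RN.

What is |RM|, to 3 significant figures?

38.3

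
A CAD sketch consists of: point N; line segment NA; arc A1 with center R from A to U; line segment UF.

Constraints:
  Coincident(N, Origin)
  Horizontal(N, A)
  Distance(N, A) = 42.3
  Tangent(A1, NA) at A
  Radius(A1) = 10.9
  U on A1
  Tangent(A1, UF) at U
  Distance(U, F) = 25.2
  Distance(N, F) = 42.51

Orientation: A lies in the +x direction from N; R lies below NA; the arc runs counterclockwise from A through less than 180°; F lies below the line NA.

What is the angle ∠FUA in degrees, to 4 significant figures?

141.0°

N is at the origin; NA is horizontal with |NA| = 42.3 and A on the +x side, so A = (42.30, 0.000). Tangency of A1 to NA means the radius RA is perpendicular to NA, so R = A + (0, -10.9) = (42.30, -10.90). Since RU ⟂ UF (tangency), |RF| = √(10.9² + 25.2²) = 27.46 regardless of where U sits on A1. So F lies on both circle(N, 42.51) and circle(R, 27.46); the below-NA intersection is F = (26.42, -33.30). U is the foot of the tangent from F: U = (31.64, -8.645).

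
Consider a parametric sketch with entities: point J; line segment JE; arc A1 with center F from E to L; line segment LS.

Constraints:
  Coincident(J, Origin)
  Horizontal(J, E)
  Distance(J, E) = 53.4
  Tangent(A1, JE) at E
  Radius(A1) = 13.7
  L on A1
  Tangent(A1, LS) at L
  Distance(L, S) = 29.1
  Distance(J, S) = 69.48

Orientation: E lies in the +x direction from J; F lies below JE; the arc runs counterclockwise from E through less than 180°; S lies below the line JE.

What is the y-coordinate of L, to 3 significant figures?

-19.1

J is at the origin; J and E share the same y with |JE| = 53.4 and E on the +x side, so E = (53.4, 0.00). Tangency of A1 to JE means the radius FE is perpendicular to JE, so F = E + (0, -13.7) = (53.4, -13.7). Since FL ⟂ LS (tangency), |FS| = √(13.7² + 29.1²) = 32.2 regardless of where L sits on A1. So S lies on both circle(J, 69.48) and circle(F, 32.2); the below-JE intersection is S = (52.2, -45.8). L is the foot of the tangent from S: L = (40.8, -19.1).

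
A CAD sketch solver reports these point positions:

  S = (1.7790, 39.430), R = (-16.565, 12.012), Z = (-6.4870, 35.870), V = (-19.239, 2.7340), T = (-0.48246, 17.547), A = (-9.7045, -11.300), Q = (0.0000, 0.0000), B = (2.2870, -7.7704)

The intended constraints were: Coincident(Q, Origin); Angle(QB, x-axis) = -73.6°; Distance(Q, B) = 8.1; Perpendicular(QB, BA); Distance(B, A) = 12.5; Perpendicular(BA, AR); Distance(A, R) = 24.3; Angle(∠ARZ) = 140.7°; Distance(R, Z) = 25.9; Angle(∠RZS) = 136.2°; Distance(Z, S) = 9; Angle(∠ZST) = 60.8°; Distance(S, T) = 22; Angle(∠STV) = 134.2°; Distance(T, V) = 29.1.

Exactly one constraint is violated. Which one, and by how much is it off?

Distance(T, V) = 29.1 — off by 5.20.

Q = (0.00, 0.00) ✓; QB at -73.60° ✓; |QB| = 8.100 ✓; ∠(QB, BA) = 90.00° ✓; |BA| = 12.50 ✓; ∠(BA, AR) = 90.00° ✓; |AR| = 24.30 ✓; ∠ARZ = 140.7° ✓; |RZ| = 25.90 ✓; ∠RZS = 136.2° ✓; |ZS| = 9.000 ✓; ∠ZST = 60.80° ✓; |ST| = 22.00 ✓; ∠STV = 134.2° ✓; |TV| = 23.90 ✗.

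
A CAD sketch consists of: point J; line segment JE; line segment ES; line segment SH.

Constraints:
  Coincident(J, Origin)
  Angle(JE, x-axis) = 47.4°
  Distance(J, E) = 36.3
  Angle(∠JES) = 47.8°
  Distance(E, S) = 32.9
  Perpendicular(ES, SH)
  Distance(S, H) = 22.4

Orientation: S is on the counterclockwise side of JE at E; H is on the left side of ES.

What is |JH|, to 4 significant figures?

9.628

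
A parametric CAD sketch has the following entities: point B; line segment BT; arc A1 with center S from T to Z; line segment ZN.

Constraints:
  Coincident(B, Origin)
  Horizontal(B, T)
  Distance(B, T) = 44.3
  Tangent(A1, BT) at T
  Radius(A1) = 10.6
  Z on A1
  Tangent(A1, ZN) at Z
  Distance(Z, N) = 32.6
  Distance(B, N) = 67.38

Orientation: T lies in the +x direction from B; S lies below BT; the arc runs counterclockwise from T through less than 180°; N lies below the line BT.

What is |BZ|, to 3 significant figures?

38.4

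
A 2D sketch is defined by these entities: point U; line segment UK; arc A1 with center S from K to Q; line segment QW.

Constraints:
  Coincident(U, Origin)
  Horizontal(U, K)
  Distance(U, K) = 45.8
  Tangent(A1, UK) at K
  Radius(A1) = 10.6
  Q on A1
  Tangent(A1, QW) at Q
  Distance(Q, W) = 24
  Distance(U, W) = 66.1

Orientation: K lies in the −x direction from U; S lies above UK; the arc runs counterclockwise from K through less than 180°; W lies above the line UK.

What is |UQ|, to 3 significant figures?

42.8

Checks: |SQ| = 10.60 ✓; ∠(SQ, QW) = 90.00° ✓; |QW| = 24.00 ✓; |UW| = 66.10 ✓.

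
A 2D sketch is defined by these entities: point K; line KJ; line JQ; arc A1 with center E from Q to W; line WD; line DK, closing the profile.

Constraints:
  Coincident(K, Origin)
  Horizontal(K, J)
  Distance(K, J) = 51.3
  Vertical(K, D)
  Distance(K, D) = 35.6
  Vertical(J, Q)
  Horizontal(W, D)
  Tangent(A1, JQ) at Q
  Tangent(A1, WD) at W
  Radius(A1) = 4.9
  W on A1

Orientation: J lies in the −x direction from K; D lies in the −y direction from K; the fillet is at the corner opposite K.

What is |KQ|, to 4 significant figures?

59.78

The virtual corner opposite K is at (-51.30, -35.60). Since A1 is tangent to JQ there, EQ ⟂ JQ and the tangent condition forces EW to be normal to WD, with radius 4.9, so the center E sits 4.9 in from both sides at E = (-46.40, -30.70). That places the tangent points at Q = (-51.30, -30.70) on JQ and W = (-46.40, -35.60) on WD. Then |KQ| = |Q − K| = 59.78.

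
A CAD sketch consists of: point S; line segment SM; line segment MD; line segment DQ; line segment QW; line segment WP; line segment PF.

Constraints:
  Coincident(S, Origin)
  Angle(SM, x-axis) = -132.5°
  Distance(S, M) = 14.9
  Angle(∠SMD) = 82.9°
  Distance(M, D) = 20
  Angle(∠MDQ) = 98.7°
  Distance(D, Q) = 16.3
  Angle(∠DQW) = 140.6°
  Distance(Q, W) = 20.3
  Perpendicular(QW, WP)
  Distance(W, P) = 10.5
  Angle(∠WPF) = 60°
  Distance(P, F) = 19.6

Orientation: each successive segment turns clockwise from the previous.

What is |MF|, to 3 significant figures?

27.4

S is at the origin; SM runs at -132.5° with length 14.9, so M = (-10.1, -11.0). ∠SMD = 82.9° gives MD at 130° from the x-axis; with |MD| = 20.0, D = (-23.0, 4.25). ∠MDQ = 98.7° gives DQ at 49.1° from the x-axis; with |DQ| = 16.3, Q = (-12.4, 16.6). ∠DQW = 140.6° gives QW at 9.70° from the x-axis; with |QW| = 20.3, W = (7.65, 20.0). QW ⟂ WP, so WP runs at -80.3°; with |WP| = 10.5, P = (9.42, 9.64). ∠WPF = 60.0° gives PF at 160° from the x-axis; with |PF| = 19.6, F = (-8.96, 16.4). Then |MF| = |F − M| = 27.4.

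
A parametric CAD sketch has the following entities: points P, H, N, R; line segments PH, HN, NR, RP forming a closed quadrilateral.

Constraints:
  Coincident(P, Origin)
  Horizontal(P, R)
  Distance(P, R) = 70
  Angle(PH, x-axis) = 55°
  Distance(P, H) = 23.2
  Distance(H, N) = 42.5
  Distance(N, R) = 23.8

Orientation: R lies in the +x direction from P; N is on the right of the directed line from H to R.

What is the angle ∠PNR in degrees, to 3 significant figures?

156°

P is at the origin; PR is horizontal with |PR| = 70.0 and R in +x, so R = (70.0, 0). PH runs at 55.0° with |PH| = 23.2, so H = (13.3, 19.0). N is determined by |HN| = 42.5 and |NR| = 23.8 together: it lies at the intersection of circle(H, 42.5) and circle(R, 23.8). With |HR| = 59.8, the foot of the radical line on HR is 40.3 from H and the perpendicular offset is √(42.5² − 40.3²) = 13.6. Taking the right-of-HR solution: N = (47.2, -6.69).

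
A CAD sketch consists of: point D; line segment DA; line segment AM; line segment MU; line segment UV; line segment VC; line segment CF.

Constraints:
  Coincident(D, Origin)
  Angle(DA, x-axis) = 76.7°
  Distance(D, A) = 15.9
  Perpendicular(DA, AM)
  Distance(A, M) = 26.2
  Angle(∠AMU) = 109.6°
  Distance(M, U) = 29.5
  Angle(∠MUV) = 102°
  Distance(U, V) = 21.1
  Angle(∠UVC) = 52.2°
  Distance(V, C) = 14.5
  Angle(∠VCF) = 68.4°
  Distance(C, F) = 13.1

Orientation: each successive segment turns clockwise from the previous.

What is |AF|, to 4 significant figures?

43.72

D is at the origin; DA runs at 76.7° with length 15.9, so A = (3.658, 15.47). DA is perpendicular to AM, so AM runs at -13.30°; with |AM| = 26.2, M = (29.16, 9.446). ∠AMU = 109.6° gives MU at -83.70° from the x-axis; with |MU| = 29.5, U = (32.39, -19.88). ∠MUV = 102.0° gives UV at -161.7° from the x-axis; with |UV| = 21.1, V = (12.36, -26.50). ∠UVC = 52.2° gives VC at 70.50° from the x-axis; with |VC| = 14.5, C = (17.20, -12.83). ∠VCF = 68.4° gives CF at -41.10° from the x-axis; with |CF| = 13.1, F = (27.07, -21.44). Then |AF| = |F − A| = 43.72.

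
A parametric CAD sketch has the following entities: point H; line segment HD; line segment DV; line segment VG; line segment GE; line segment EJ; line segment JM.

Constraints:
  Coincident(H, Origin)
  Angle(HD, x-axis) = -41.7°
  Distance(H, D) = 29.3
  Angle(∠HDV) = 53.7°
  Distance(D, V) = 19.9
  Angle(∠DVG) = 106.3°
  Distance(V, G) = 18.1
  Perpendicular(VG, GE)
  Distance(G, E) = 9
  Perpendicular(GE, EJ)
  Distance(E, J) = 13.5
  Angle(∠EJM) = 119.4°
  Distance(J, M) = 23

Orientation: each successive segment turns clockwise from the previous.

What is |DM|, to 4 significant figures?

30.16

H is at the origin; HD runs at -41.7° with length 29.3, so D = (21.88, -19.49). ∠HDV = 53.7° gives DV at -168.0° from the x-axis; with |DV| = 19.9, V = (2.411, -23.63). ∠DVG = 106.3° gives VG at 118.3° from the x-axis; with |VG| = 18.1, G = (-6.170, -7.692). VG is perpendicular to GE, so GE runs at 28.30°; with |GE| = 9.0, E = (1.755, -3.425). GE is perpendicular to EJ, so EJ runs at -61.70°; with |EJ| = 13.5, J = (8.155, -15.31). ∠EJM = 119.4° gives JM at -122.3° from the x-axis; with |JM| = 23.0, M = (-4.135, -34.75). Then |DM| = |M − D| = 30.16.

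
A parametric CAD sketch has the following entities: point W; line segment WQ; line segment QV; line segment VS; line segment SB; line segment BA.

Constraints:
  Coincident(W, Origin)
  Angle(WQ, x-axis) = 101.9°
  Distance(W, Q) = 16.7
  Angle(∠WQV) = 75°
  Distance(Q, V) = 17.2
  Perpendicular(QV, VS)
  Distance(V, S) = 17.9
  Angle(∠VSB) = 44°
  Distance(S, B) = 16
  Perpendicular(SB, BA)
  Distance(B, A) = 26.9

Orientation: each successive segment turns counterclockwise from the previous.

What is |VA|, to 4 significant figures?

14.80

∠VSB = 44.0° gives SB at 72.90° from the x-axis; with |SB| = 16.0, B = (-5.979, 7.889). SB is perpendicular to BA, so BA runs at 162.9°; with |BA| = 26.9, A = (-31.69, 15.80). Then |VA| = |A − V| = 14.80.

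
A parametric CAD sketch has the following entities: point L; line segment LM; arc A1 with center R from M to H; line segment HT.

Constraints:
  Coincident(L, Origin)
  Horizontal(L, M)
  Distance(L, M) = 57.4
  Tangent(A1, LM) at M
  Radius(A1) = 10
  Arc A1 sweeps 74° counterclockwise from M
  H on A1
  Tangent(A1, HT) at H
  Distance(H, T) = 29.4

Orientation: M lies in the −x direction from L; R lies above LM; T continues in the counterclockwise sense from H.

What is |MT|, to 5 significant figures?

39.679

L is at the origin; LM is horizontal with |LM| = 57.4 and M on the −x side, so M = (-57.400, 0.0000). Tangency of A1 to LM means the radius RM is perpendicular to LM, so R = M + (0, 10) = (-57.400, 10.000). On A1, M sits at bearing -90° from R; a 74° counterclockwise sweep puts H at bearing -16°, so H = R + 10.0·(cos -16°, sin -16°) = (-47.787, 7.2436). A1 meets HT tangentially, so RH is at right angles to HT, so HT runs along (−sin -16°, cos -16°); with |HT| = 29.4, T = (-39.684, 35.505). Then |MT| = |T − M| = 39.679.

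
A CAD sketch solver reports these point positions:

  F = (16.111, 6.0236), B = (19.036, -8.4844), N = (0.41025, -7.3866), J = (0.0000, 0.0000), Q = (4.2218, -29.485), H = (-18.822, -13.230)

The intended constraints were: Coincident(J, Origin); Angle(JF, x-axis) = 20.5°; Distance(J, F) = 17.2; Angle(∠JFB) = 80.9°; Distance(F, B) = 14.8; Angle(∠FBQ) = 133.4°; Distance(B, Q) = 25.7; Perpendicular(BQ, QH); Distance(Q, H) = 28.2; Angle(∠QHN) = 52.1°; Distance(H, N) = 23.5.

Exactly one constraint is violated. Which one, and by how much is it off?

Distance(H, N) = 23.5 — off by 3.40.

J = (0.00, 0.00) ✓; JF at 20.50° ✓; |JF| = 17.20 ✓; ∠JFB = 80.90° ✓; |FB| = 14.80 ✓; ∠FBQ = 133.4° ✓; |BQ| = 25.70 ✓; ∠(BQ, QH) = 90.00° ✓; |QH| = 28.20 ✓; ∠QHN = 52.10° ✓; |HN| = 20.10 ✗.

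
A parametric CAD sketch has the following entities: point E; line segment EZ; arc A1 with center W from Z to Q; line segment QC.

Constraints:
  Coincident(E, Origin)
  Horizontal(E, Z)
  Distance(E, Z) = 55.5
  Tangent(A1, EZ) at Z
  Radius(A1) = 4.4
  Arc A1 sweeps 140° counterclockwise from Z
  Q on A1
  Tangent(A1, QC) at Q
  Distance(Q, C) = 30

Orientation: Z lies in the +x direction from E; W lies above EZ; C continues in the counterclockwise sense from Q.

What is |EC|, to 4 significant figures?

44.51

E is at the origin; EZ is horizontal with |EZ| = 55.5 and Z on the +x side, so Z = (55.50, 0.000). Tangency of A1 to EZ means the radius WZ is perpendicular to EZ, so W = Z + (0, 4.4) = (55.50, 4.400). On A1, Z sits at bearing -90° from W; a 140° counterclockwise sweep puts Q at bearing 50°, so Q = W + 4.4·(cos 50°, sin 50°) = (58.33, 7.771). A1 meets QC tangentially, so WQ is at right angles to QC, so QC runs along (−sin 50°, cos 50°); with |QC| = 30.0, C = (35.35, 27.05). Then |EC| = |C − E| = 44.51.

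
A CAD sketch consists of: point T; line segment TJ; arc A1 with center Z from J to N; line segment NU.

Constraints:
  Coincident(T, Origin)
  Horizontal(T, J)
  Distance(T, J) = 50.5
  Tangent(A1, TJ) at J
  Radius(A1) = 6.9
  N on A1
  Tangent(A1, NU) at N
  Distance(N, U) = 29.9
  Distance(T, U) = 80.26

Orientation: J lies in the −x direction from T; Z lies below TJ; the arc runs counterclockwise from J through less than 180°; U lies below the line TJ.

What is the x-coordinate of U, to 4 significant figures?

-77.16

T is at the origin; TJ is horizontal with |TJ| = 50.5 and J on the −x side, so J = (-50.50, 0.000). The tangent condition forces ZJ to be normal to TJ, so Z = J + (0, -6.9) = (-50.50, -6.900). Since ZN ⟂ NU (tangency), |ZU| = √(6.9² + 29.9²) = 30.69 regardless of where N sits on A1. So U lies on both circle(T, 80.26) and circle(Z, 30.69); the below-TJ intersection is U = (-77.16, -22.10). N is the foot of the tangent from U: N = (-55.18, -1.828).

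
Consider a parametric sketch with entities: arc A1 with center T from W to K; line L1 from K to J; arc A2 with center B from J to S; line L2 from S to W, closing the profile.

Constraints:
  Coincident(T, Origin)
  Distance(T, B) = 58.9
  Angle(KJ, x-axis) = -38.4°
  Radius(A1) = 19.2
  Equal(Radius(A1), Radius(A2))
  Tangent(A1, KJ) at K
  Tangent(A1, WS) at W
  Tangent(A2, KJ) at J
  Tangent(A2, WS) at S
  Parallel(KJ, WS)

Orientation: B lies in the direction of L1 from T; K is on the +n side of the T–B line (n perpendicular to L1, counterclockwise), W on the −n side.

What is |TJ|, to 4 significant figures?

61.95

The slot axis is L1's direction at -38.4°, so u = (cos -38.4°, sin -38.4°) = (0.7837, -0.6211) and n = (−sin -38.4°, cos -38.4°) = (0.6211, 0.7837). T is at the origin and B lies 58.9 along u from T, so B = 58.9·u = (46.16, -36.59). Tangency of A1 to both parallel lines with radius 19.2 puts K and W at T ± 19.2·n: K = (11.93, 15.05), W = (-11.93, -15.05). Equal radii place J and S the same way about B: J = B + 19.2·n = (58.09, -21.54), S = B − 19.2·n = (34.23, -51.63). Then |TJ| = |J − T| = 61.95.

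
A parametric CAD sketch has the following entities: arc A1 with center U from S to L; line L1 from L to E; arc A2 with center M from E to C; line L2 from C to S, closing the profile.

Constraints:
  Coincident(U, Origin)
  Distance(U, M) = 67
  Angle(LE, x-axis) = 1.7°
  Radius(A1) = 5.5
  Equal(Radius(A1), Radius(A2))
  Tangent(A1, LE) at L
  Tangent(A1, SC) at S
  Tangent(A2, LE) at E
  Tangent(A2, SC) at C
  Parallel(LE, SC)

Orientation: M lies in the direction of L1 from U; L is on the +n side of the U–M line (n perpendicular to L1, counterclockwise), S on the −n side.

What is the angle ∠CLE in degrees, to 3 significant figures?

9.32°

Tangency of A1 to both parallel lines with radius 5.5 puts L and S at U ± 5.5·n: L = (-0.163, 5.50), S = (0.163, -5.50). Equal radii place E and C the same way about M: E = M + 5.5·n = (66.8, 7.49), C = M − 5.5·n = (67.1, -3.51). Then cos ∠CLE = LC·LE / (|LC||LE|), giving 9.32°.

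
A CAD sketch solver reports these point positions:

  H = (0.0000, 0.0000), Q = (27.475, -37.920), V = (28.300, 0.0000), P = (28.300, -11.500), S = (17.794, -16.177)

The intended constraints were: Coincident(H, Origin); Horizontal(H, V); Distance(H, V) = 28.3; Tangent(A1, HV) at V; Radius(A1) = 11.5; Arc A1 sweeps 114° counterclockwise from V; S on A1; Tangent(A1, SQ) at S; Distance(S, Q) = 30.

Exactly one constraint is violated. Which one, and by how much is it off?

Distance(S, Q) = 30 — off by 6.20.

H = (0.00, 0.00) ✓; H.y = 0.00, V.y = 0.00 ✓; |HV| = 28.30 ✓; ∠(PV, VH) = 90.00° ✓; |PV| = 11.50 ✓; bearing(P→S) − bearing(P→V) = 114.0° ✓; |PS| = 11.50 ✓; ∠(PS, SQ) = 90.00° ✓; |SQ| = 23.80 ✗.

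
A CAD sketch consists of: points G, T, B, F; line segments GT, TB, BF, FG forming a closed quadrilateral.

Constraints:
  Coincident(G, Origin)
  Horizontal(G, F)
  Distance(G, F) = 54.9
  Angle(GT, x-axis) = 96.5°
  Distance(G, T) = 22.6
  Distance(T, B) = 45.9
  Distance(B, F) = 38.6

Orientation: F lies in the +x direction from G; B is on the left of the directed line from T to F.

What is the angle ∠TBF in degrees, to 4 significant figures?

93.38°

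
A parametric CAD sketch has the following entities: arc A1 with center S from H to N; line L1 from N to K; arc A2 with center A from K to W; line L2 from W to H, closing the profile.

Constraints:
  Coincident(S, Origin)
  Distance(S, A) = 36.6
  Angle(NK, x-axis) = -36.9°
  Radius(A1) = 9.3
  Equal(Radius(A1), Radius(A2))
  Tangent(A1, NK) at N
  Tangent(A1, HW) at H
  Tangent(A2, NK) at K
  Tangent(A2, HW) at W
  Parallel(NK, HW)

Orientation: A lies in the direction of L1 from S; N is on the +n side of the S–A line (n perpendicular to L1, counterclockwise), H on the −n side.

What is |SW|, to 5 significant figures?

37.763

The slot axis is L1's direction at -36.9°, so u = (cos -36.9°, sin -36.9°) = (0.79968, -0.60042) and n = (−sin -36.9°, cos -36.9°) = (0.60042, 0.79968). S is at the origin and A lies 36.6 along u from S, so A = 36.6·u = (29.268, -21.975). Tangency of A1 to both parallel lines with radius 9.3 puts N and H at S ± 9.3·n: N = (5.5839, 7.4371), H = (-5.5839, -7.4371). Equal radii place K and W the same way about A: K = A + 9.3·n = (34.852, -14.538), W = A − 9.3·n = (23.685, -29.412). Then |SW| = |W − S| = 37.763.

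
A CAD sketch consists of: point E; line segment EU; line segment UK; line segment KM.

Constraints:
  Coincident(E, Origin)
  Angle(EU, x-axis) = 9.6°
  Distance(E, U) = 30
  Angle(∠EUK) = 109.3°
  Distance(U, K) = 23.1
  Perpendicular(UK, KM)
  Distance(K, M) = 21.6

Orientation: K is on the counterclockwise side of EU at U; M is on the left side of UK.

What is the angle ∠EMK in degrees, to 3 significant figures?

101°

E is at the origin; EU runs at 9.6° with length 30.0, so U = 30.0·(cos 9.6°, sin 9.6°) = (29.6, 5.00). ∠EUK = 109.3°, so UK runs at 9.6° + (180° − 109.3°) = 80.3° from the x-axis; with |UK| = 23.1, K = U + 23.1·(cos 80.3°, sin 80.3°) = (33.5, 27.8). UK ⟂ KM; with |KM| = 21.6 on the left of UK, M = K + 21.6·(-0.986, 0.168) = (12.2, 31.4). Then cos ∠EMK = ME·MK / (|ME||MK|), giving 101°.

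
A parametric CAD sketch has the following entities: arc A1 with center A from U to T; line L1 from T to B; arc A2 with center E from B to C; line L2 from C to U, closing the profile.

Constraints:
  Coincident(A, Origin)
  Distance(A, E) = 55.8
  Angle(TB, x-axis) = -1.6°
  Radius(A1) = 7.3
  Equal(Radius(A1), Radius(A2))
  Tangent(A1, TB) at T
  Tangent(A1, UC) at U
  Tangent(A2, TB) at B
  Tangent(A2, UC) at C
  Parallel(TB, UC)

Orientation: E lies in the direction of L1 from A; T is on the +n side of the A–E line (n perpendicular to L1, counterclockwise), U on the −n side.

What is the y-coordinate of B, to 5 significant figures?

5.7391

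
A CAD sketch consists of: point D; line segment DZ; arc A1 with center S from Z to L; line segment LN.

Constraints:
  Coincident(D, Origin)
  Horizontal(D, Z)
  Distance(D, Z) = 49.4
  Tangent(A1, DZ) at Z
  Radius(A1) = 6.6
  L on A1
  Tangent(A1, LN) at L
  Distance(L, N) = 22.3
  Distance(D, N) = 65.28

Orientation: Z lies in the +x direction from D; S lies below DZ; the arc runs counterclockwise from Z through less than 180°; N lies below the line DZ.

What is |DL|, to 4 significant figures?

45.76

Checks: |SL| = 6.600 ✓; ∠(SL, LN) = 90.00° ✓; |LN| = 22.30 ✓; |DN| = 65.28 ✓.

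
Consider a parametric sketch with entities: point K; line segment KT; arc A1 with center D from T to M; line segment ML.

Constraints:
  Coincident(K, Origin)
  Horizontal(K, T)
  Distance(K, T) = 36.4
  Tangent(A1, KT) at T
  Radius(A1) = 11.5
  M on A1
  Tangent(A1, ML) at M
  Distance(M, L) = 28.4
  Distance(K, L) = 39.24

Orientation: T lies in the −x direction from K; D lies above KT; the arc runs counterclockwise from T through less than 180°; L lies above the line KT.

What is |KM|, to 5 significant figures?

26.674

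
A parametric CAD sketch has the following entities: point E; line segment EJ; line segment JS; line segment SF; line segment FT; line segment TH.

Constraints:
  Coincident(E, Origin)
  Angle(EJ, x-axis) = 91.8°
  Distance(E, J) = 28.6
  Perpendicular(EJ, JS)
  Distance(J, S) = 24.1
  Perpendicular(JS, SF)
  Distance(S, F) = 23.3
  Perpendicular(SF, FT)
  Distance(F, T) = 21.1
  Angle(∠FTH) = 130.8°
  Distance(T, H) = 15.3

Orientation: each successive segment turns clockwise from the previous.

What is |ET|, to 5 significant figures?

6.0902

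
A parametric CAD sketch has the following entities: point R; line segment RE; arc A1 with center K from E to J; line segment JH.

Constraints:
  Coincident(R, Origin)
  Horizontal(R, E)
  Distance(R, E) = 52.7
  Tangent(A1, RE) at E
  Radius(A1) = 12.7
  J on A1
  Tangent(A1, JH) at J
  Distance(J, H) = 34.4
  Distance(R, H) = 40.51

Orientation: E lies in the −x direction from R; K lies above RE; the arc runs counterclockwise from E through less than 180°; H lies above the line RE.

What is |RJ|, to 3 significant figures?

42.6

Checks: R.y = 0.00, E.y = 0.00 ✓; |KJ| = 12.70 ✓; ∠(KJ, JH) = 90.00° ✓; |JH| = 34.40 ✓; |RH| = 40.51 ✓.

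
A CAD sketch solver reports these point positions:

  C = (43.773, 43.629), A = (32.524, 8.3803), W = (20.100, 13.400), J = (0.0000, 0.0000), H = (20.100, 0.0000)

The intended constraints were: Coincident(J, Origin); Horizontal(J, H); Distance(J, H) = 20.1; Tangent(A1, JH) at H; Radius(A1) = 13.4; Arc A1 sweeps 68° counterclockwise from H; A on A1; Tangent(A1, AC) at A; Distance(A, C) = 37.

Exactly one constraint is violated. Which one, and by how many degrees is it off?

Tangent(A1, AC) at A — off by 4.30°.

J = (0.00, 0.00) ✓; J.y = 0.00, H.y = 0.00 ✓; |JH| = 20.10 ✓; ∠(WH, HJ) = 90.00° ✓; |WH| = 13.40 ✓; bearing(W→A) − bearing(W→H) = 68.00° ✓; |WA| = 13.40 ✓; ∠(WA, AC) = 85.70° ✗; |AC| = 37.00 ✓.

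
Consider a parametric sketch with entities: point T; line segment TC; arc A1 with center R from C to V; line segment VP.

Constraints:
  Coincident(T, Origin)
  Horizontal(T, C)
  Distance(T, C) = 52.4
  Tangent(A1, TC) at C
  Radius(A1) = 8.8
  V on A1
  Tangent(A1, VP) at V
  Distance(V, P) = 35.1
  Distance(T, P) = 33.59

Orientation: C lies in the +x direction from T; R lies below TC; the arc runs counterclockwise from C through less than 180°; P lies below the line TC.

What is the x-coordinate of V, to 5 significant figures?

46.380

T is at the origin; TC is horizontal with |TC| = 52.4 and C on the +x side, so C = (52.400, 0.0000). Tangency of A1 to TC means the radius RC is perpendicular to TC, so R = C + (0, -8.8) = (52.400, -8.8000). Since RV ⟂ VP (tangency), |RP| = √(8.8² + 35.1²) = 36.186 regardless of where V sits on A1. So P lies on both circle(T, 33.59) and circle(R, 36.186); the below-TC intersection is P = (20.778, -26.393). V is the foot of the tangent from P: V = (46.380, -2.3812).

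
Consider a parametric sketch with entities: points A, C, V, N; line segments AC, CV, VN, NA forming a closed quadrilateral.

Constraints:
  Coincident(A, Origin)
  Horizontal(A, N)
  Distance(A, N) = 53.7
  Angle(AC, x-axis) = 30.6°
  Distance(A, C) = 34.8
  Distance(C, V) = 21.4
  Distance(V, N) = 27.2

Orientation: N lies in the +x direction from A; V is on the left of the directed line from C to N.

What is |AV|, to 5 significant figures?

56.142

Checks: |CV| = 21.40 ✓; |VN| = 27.20 ✓.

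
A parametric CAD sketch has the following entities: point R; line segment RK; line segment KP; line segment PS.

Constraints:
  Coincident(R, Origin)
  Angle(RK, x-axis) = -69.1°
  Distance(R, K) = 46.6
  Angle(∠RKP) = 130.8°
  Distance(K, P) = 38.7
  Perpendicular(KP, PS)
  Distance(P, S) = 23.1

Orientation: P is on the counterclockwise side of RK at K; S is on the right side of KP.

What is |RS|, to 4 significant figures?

90.50

R is at the origin; RK runs at -69.1° with length 46.6, so K = 46.6·(cos -69.1°, sin -69.1°) = (16.62, -43.53). ∠RKP = 130.8°, so KP runs at -69.1° + (180° − 130.8°) = -19.90° from the x-axis; with |KP| = 38.7, P = K + 38.7·(cos -19.90°, sin -19.90°) = (53.01, -56.71). KP is perpendicular to PS; with |PS| = 23.1 on the right of KP, S = P + 23.1·(-0.3404, -0.9403) = (45.15, -78.43). Then |RS| = |S − R| = 90.50.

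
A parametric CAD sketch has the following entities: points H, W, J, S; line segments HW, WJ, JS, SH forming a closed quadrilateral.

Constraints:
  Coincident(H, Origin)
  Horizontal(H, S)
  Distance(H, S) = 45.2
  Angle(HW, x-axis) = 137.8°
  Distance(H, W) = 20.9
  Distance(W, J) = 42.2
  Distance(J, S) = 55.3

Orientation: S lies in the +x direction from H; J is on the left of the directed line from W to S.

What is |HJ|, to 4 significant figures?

46.93

Checks: |WJ| = 42.20 ✓; |JS| = 55.30 ✓.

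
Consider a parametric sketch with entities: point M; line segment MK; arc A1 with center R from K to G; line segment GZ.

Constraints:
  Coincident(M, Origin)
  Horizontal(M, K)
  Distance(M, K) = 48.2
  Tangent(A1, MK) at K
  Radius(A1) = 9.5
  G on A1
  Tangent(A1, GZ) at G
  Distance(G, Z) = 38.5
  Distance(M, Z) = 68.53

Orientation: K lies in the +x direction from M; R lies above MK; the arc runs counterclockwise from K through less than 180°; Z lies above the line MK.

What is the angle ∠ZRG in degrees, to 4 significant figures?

76.14°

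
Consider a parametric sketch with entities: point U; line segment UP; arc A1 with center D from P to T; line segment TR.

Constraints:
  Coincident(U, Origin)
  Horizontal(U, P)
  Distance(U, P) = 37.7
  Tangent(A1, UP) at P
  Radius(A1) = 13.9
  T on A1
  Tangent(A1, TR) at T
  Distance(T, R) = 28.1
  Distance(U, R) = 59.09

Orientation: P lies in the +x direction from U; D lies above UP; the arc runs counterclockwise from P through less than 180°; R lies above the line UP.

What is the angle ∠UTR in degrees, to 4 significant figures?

85.89°

Checks: ∠(DP, PU) = 90.00° ✓; |DP| = 13.90 ✓; |DT| = 13.90 ✓; ∠(DT, TR) = 90.00° ✓; |TR| = 28.10 ✓; |UR| = 59.09 ✓.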